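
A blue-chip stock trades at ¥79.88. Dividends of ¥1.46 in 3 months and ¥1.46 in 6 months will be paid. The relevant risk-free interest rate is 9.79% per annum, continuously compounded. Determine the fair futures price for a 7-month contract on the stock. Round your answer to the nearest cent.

¥81.59

PV(dividends) I = 1.46·e^(−0.0979·3/12) + 1.46·e^(−0.0979·6/12)
I = 1.4247 + 1.3903 = 2.8150
F = (S − I)·e^(rT) = (79.88 − 2.8150) · e^(0.0979·7/12)
= 77.0650 · e^0.057108 = 77.0650 × 1.058770 = ¥81.59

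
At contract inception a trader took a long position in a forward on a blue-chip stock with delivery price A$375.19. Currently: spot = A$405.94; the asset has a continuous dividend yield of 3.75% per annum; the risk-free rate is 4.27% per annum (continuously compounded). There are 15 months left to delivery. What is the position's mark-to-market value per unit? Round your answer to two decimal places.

A$31.66

Current fair forward for the remaining 15 months: F = S·e^((r − q)·T), (r − q) = 0.0427 − 0.0375 = 0.0052
F = 405.94 · e^(0.0052 × 15/12) = 405.94 × 1.006521 = 408.5871
Value of long forward = (F − K)·e^(−rT) = (408.5871 − 375.19) · e^(−0.0427·15/12)
= 33.3971 × 0.948024 = 31.66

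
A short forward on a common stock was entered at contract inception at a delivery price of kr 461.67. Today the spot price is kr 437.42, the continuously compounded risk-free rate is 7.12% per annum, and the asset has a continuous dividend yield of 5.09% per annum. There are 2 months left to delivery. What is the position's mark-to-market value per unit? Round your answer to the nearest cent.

Current fair forward for the remaining 2 months: F = S·e^((r − q)·T), (r − q) = 0.0712 − 0.0509 = 0.0203
F = 437.42 · e^(0.0203 × 2/12) = 437.42 × 1.003389 = 438.9024
Value of long forward = (F − K)·e^(−rT) = (438.9024 − 461.67) · e^(−0.0712·2/12)
= -22.7676 × 0.988203 = -22.50
Short position value = −(long value) = kr 22.50

kr 22.50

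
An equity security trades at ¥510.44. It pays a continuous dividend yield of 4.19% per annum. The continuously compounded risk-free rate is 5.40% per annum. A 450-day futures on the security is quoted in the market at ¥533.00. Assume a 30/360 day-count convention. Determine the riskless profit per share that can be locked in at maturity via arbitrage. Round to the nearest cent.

Fair futures: F* = S·e^(carry·T), with carry = (r − q) = 0.0540 − 0.0419 = 0.0121
F* = 510.44 · e^(0.0121 × 450/360) = 510.44 · e^0.015125 = 510.44 × 1.015240 = ¥518.2191
Market ¥533.00 > fair ¥518.2191: forward overpriced → cash-and-carry (buy spot, short the forward).
At maturity, profit = |F_mkt − F*| = |533.00 − 518.2191| = ¥14.78 per share

¥14.78 per share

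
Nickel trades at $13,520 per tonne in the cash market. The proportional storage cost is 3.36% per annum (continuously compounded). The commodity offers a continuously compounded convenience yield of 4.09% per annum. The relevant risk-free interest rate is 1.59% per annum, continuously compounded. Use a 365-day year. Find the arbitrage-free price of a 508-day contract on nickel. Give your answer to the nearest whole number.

Net carry = r + u − y = 0.0159 + 0.0336 − 0.0409 = 0.0086
F = S·e^((r+u−y)T) = 13520 · e^(0.0086 × 508/365) = 13520 · e^0.011969
= 13520 × 1.012041 = $13,683 per tonne

$13,683 per tonne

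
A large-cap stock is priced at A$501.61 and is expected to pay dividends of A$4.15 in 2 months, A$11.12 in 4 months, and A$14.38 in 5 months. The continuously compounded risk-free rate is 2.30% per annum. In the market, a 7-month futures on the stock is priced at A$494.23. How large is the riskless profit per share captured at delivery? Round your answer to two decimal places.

A$15.65 per share

PV(dividends) I = 4.15·e^(−0.0230·2/12) + 11.12·e^(−0.0230·4/12) + 14.38·e^(−0.0230·5/12) = 29.4120
Fair futures F* = (S − I)·e^(rT) = (501.61 − 29.4120)·e^0.013417 = 472.1980 × 1.013507 = 478.5760
Market A$494.23 > fair 478.5760: forward overpriced → cash-and-carry (borrow at r, buy the stock and collect the dividends, short the forward).
Profit at T = |F_mkt − F*| = |494.23 − 478.5760| = A$15.65 per share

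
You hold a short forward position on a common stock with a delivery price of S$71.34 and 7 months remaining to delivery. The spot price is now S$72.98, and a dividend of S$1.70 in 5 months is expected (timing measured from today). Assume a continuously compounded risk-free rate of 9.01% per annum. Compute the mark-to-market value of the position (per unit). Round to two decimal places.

PV(remaining dividends) I = 1.70·e^(−0.0901·5/12) = 1.6374
Current forward F = (S − I)·e^(rT) = (72.98 − 1.6374)·e^(0.0901·7/12) = 71.3426 × 1.053964 = 75.1925
Value (long) = (F − K)·e^(−rT) = (75.1925 − 71.34) × 0.948799 = 3.6552
Short position value = −(long value) = -S$3.66

-S$3.66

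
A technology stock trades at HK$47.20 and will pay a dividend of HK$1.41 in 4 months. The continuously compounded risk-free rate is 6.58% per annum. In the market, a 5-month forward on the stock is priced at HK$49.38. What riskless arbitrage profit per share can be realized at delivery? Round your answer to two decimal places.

HK$2.29 per share

PV(dividends) I = 1.41·e^(−0.0658·4/12) = 1.3794
Fair forward F* = (S − I)·e^(rT) = (47.20 − 1.3794)·e^0.027417 = 45.8206 × 1.027796 = 47.0942
Market HK$49.38 > fair 47.0942: forward overpriced → cash-and-carry (borrow at r, buy the stock and collect the dividends, short the forward).
Profit at T = |F_mkt − F*| = |49.38 − 47.0942| = HK$2.29 per share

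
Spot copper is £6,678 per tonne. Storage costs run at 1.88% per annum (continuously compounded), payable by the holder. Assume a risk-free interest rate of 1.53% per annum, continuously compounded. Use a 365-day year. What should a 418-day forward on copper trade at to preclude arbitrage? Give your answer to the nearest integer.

Net carry = r + u − y = 0.0153 + 0.0188 − 0.0000 = 0.0341
F = S·e^((r+u−y)T) = 6678 · e^(0.0341 × 418/365) = 6678 · e^0.039052
= 6678 × 1.039825 = £6,944 per tonne

£6,944 per tonne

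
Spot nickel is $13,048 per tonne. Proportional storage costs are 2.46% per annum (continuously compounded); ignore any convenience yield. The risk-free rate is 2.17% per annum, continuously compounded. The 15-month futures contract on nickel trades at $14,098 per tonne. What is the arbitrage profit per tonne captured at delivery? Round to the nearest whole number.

$273 per tonne

Fair futures: F* = S·e^(carry·T), with carry = (r + u) = 0.0217 + 0.0246 = 0.0463
F* = 13048 · e^(0.0463 × 15/12) = 13048 · e^0.057875 = 13048 × 1.059583 = $13825.4390
Market $14098 > fair $13825.4390: forward overpriced → cash-and-carry (buy spot, short the forward).
At maturity, profit = |F_mkt − F*| = |14098 − 13825.4390| = $273 per tonne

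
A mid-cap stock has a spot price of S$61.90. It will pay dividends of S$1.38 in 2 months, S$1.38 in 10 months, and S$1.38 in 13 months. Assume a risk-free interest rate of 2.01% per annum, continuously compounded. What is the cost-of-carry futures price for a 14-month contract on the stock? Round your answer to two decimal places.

S$59.19

PV(dividends) I = 1.38·e^(−0.0201·2/12) + 1.38·e^(−0.0201·10/12) + 1.38·e^(−0.0201·13/12)
I = 1.3754 + 1.3571 + 1.3503 = 4.0828
F = (S − I)·e^(rT) = (61.90 − 4.0828) · e^(0.0201·14/12)
= 57.8172 · e^0.023450 = 57.8172 × 1.023727 = S$59.19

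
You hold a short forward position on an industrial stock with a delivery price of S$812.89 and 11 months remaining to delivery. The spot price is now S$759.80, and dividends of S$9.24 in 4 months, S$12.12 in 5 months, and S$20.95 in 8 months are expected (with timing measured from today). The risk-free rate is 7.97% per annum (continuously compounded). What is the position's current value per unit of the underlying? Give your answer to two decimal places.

S$36.41

PV(remaining dividends) I = 9.24·e^(−0.0797·4/12) + 12.12·e^(−0.0797·5/12) + 20.95·e^(−0.0797·8/12) = 40.5878
Current forward F = (S − I)·e^(rT) = (759.80 − 40.5878)·e^(0.0797·11/12) = 719.2122 × 1.075793 = 773.7235
Value (long) = (F − K)·e^(−rT) = (773.7235 − 812.89) × 0.929547 = -36.4071
Short position value = −(long value) = S$36.41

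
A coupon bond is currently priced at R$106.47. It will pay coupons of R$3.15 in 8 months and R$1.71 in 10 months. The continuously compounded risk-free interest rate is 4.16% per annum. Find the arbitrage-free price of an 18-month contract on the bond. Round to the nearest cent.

R$108.31

PV(coupons) I = 3.15·e^(−0.0416·8/12) + 1.71·e^(−0.0416·10/12)
I = 3.0638 + 1.6517 = 4.7155
F = (S − I)·e^(rT) = (106.47 − 4.7155) · e^(0.0416·18/12)
= 101.7545 · e^0.062400 = 101.7545 × 1.064388 = R$108.31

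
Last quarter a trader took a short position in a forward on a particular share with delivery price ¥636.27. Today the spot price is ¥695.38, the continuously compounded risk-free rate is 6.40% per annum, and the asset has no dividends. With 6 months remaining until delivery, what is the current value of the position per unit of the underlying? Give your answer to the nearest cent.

-¥79.15

Current fair forward for the remaining 6 months: F = S·e^(r·T), r = 0.0640
F = 695.38 · e^(0.0640 × 6/12) = 695.38 × 1.032518 = 717.9924
Value of long forward = (F − K)·e^(−rT) = (717.9924 − 636.27) · e^(−0.0640·6/12)
= 81.7224 × 0.968507 = 79.15
Short position value = −(long value) = -¥79.15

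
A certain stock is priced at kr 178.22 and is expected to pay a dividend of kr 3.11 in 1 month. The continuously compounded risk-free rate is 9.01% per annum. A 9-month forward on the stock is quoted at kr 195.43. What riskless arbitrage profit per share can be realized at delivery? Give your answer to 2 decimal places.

PV(dividends) I = 3.11·e^(−0.0901·1/12) = 3.0867
Fair forward F* = (S − I)·e^(rT) = (178.22 − 3.0867)·e^0.067575 = 175.1333 × 1.069910 = 187.3769
Market kr 195.43 > fair 187.3769: forward overpriced → cash-and-carry (borrow at r, buy the stock and collect the dividends, short the forward).
Profit at T = |F_mkt − F*| = |195.43 − 187.3769| = kr 8.05 per share

kr 8.05 per share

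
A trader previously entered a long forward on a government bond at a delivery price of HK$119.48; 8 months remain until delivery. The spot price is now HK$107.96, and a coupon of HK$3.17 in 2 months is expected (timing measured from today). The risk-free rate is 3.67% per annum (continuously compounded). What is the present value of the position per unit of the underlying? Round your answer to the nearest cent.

-HK$11.78

PV(remaining coupons) I = 3.17·e^(−0.0367·2/12) = 3.1507
Current forward F = (S − I)·e^(rT) = (107.96 − 3.1507)·e^(0.0367·8/12) = 104.8093 × 1.024768 = 107.4052
Value (long) = (F − K)·e^(−rT) = (107.4052 − 119.48) × 0.975830 = -11.7830
Value = -HK$11.78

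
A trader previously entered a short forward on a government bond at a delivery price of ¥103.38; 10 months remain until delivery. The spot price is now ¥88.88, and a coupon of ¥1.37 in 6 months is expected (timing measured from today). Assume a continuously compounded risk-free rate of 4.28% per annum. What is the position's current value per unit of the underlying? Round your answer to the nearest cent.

¥12.22

PV(remaining coupons) I = 1.37·e^(−0.0428·6/12) = 1.3410
Current forward F = (S − I)·e^(rT) = (88.88 − 1.3410)·e^(0.0428·10/12) = 87.5390 × 1.036310 = 90.7175
Value (long) = (F − K)·e^(−rT) = (90.7175 − 103.38) × 0.964962 = -12.2188
Short position value = −(long value) = ¥12.22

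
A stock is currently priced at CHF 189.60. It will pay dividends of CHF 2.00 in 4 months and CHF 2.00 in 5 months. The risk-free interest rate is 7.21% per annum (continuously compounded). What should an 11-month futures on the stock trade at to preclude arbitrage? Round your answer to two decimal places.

CHF 198.40

PV(dividends) I = 2.00·e^(−0.0721·4/12) + 2.00·e^(−0.0721·5/12)
I = 1.9525 + 1.9408 = 3.8933
F = (S − I)·e^(rT) = (189.60 − 3.8933) · e^(0.0721·11/12)
= 185.7067 · e^0.066092 = 185.7067 × 1.068325 = CHF 198.40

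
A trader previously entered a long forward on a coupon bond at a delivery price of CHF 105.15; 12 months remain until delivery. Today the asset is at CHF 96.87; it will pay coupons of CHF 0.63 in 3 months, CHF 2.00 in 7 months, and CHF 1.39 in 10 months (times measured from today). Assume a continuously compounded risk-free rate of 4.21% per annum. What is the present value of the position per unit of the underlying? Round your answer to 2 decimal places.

PV(remaining coupons) I = 0.63·e^(−0.0421·3/12) + 2.00·e^(−0.0421·7/12) + 1.39·e^(−0.0421·10/12) = 3.9170
Current forward F = (S − I)·e^(rT) = (96.87 − 3.9170)·e^(0.0421·12/12) = 92.9530 × 1.042999 = 96.9499
Value (long) = (F − K)·e^(−rT) = (96.9499 − 105.15) × 0.958774 = -7.8620
Value = -CHF 7.86

-CHF 7.86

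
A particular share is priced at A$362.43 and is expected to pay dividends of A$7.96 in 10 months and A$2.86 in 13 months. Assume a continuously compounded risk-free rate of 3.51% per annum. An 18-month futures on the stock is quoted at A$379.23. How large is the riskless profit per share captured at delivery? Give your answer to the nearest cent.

A$8.26 per share

PV(dividends) I = 7.96·e^(−0.0351·10/12) + 2.86·e^(−0.0351·13/12) = 10.4838
Fair futures F* = (S − I)·e^(rT) = (362.43 − 10.4838)·e^0.052650 = 351.9462 × 1.054061 = 370.9728
Market A$379.23 > fair 370.9728: forward overpriced → cash-and-carry (borrow at r, buy the stock and collect the dividends, short the forward).
Profit at T = |F_mkt − F*| = |379.23 − 370.9728| = A$8.26 per share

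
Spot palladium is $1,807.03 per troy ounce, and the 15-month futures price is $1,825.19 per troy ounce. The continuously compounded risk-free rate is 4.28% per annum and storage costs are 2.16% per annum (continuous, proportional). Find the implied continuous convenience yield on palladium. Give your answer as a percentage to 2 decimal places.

5.64%

F = S·e^((r+u−y)T) ⇒ (r+u−y) = ln(F/S)/T
ln(1825.19/1807.03) = 0.009999; /T ⇒ 0.007999
y = r + u − ln(F/S)/T = 0.0428 + 0.0216 − 0.007999 = 0.056401
y = 5.64%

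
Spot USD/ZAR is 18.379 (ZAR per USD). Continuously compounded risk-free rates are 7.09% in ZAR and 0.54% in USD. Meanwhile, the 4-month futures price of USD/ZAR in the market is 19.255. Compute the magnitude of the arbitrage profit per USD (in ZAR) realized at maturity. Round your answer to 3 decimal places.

Fair futures: F* = S·e^(carry·T), with carry = (r_ZAR − r_USD) = 0.0709 − 0.0054 = 0.0655
F* = 18.379 · e^(0.0655 × 4/12) = 18.379 · e^0.021833 = 18.379 × 1.022073 = 18.7847
Market 19.255 > fair 18.7847: forward overpriced → cash-and-carry (buy spot, short the forward).
At maturity, profit = |F_mkt − F*| = |19.255 − 18.7847| = 0.470 per USD (in ZAR)

0.470 per USD (in ZAR)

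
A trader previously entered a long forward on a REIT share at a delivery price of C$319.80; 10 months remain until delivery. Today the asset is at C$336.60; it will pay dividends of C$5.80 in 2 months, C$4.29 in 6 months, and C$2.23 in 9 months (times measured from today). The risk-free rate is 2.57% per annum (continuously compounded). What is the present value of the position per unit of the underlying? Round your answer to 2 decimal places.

C$11.38

PV(remaining dividends) I = 5.80·e^(−0.0257·2/12) + 4.29·e^(−0.0257·6/12) + 2.23·e^(−0.0257·9/12) = 12.1979
Current forward F = (S − I)·e^(rT) = (336.60 − 12.1979)·e^(0.0257·10/12) = 324.4021 × 1.021648 = 331.4248
Value (long) = (F − K)·e^(−rT) = (331.4248 − 319.80) × 0.978811 = 11.3785
Value = C$11.38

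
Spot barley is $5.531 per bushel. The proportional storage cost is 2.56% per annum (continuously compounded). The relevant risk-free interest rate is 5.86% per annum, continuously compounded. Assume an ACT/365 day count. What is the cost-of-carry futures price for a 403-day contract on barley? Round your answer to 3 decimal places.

$6.070 per bushel

Net carry = r + u − y = 0.0586 + 0.0256 − 0.0000 = 0.0842
F = S·e^((r+u−y)T) = 5.531 · e^(0.0842 × 403/365) = 5.531 · e^0.092966
= 5.531 × 1.097424 = $6.070 per bushel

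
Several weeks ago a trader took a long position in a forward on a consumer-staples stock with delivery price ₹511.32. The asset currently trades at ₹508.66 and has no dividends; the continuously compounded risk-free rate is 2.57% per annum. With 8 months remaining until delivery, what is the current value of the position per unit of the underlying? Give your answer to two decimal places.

₹6.03

Current fair forward for the remaining 8 months: F = S·e^(r·T), r = 0.0257
F = 508.66 · e^(0.0257 × 8/12) = 508.66 × 1.017281 = 517.4502
Value of long forward = (F − K)·e^(−rT) = (517.4502 − 511.32) · e^(−0.0257·8/12)
= 6.1302 × 0.983013 = 6.03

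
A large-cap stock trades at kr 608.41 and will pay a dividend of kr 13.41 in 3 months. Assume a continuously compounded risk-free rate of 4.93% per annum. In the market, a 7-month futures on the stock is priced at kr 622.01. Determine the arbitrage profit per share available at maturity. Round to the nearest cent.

kr 9.48 per share

PV(dividends) I = 13.41·e^(−0.0493·3/12) = 13.2457
Fair futures F* = (S − I)·e^(rT) = (608.41 − 13.2457)·e^0.028758 = 595.1643 × 1.029176 = 612.5288
Market kr 622.01 > fair 612.5288: forward overpriced → cash-and-carry (borrow at r, buy the stock and collect the dividends, short the forward).
Profit at T = |F_mkt − F*| = |622.01 − 612.5288| = kr 9.48 per share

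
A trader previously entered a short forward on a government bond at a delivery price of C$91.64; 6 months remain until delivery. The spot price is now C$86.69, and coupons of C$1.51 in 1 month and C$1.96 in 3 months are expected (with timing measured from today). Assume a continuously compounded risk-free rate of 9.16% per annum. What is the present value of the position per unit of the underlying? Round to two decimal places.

PV(remaining coupons) I = 1.51·e^(−0.0916·1/12) + 1.96·e^(−0.0916·3/12) = 3.4141
Current forward F = (S − I)·e^(rT) = (86.69 − 3.4141)·e^(0.0916·6/12) = 83.2759 × 1.046865 = 87.1786
Value (long) = (F − K)·e^(−rT) = (87.1786 − 91.64) × 0.955233 = -4.2617
Short position value = −(long value) = C$4.26

C$4.26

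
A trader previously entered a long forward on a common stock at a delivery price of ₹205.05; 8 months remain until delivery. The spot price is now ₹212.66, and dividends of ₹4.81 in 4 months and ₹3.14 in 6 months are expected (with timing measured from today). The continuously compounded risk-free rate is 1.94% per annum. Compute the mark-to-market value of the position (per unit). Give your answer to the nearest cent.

PV(remaining dividends) I = 4.81·e^(−0.0194·4/12) + 3.14·e^(−0.0194·6/12) = 7.8887
Current forward F = (S − I)·e^(rT) = (212.66 − 7.8887)·e^(0.0194·8/12) = 204.7713 × 1.013017 = 207.4368
Value (long) = (F − K)·e^(−rT) = (207.4368 − 205.05) × 0.987150 = 2.3561
Value = ₹2.36

₹2.36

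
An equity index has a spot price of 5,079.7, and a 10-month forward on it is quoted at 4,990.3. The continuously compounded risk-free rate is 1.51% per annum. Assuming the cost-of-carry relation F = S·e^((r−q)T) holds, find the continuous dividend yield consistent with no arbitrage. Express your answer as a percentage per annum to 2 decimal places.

3.64%

From F = S·e^((r−q)T): (r − q) = ln(F/S)/T
ln(4990.3/5079.7) = ln(0.982401) = -0.017756
(r − q) = -0.017756 / (10/12) = -0.021307
q = r − ln(F/S)/T = 0.0151 + 0.021307 = 0.036407
q = 3.64%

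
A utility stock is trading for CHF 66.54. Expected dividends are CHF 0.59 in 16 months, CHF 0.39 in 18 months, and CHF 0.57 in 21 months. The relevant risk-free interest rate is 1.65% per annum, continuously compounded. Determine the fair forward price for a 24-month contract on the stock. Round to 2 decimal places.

PV(dividends) I = 0.59·e^(−0.0165·16/12) + 0.39·e^(−0.0165·18/12) + 0.57·e^(−0.0165·21/12)
I = 0.5772 + 0.3805 + 0.5538 = 1.5115
F = (S − I)·e^(rT) = (66.54 − 1.5115) · e^(0.0165·24/12)
= 65.0285 · e^0.033000 = 65.0285 × 1.033551 = CHF 67.21

CHF 67.21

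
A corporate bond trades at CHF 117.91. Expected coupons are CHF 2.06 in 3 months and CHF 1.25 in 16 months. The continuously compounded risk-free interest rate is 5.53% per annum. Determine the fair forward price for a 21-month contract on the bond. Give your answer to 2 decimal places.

PV(coupons) I = 2.06·e^(−0.0553·3/12) + 1.25·e^(−0.0553·16/12)
I = 2.0317 + 1.1611 = 3.1928
F = (S − I)·e^(rT) = (117.91 − 3.1928) · e^(0.0553·21/12)
= 114.7172 · e^0.096775 = 114.7172 × 1.101612 = CHF 126.37

CHF 126.37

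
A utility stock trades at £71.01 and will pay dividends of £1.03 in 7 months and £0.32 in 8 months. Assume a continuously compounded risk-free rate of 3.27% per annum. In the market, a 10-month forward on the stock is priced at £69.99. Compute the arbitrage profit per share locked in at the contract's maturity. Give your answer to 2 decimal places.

£1.62 per share

PV(dividends) I = 1.03·e^(−0.0327·7/12) + 0.32·e^(−0.0327·8/12) = 1.3236
Fair forward F* = (S − I)·e^(rT) = (71.01 − 1.3236)·e^0.027250 = 69.6864 × 1.027625 = 71.6115
Market £69.99 < fair 71.6115: forward underpriced → reverse cash-and-carry (short the stock, invest proceeds at r, pay the dividends, go long the forward).
Profit at T = |F_mkt − F*| = |69.99 − 71.6115| = £1.62 per share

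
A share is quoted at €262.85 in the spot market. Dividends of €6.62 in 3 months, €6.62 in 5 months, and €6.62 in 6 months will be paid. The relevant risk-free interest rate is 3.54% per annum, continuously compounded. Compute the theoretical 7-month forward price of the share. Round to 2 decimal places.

PV(dividends) I = 6.62·e^(−0.0354·3/12) + 6.62·e^(−0.0354·5/12) + 6.62·e^(−0.0354·6/12)
I = 6.5617 + 6.5231 + 6.5039 = 19.5887
F = (S − I)·e^(rT) = (262.85 − 19.5887) · e^(0.0354·7/12)
= 243.2613 · e^0.020650 = 243.2613 × 1.020865 = €248.34

€248.34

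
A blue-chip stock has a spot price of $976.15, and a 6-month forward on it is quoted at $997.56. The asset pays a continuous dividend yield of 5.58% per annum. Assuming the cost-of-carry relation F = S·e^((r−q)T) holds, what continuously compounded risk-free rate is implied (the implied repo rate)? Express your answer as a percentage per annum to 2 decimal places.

From F = S·e^((r−q)T): (r − q) = ln(F/S)/T
ln(997.56/976.15) = ln(1.021933) = 0.021696
(r − q) = 0.021696 / (6/12) = 0.043392
r = ln(F/S)/T + q = 0.043392 + 0.0558 = 0.099192
r = 9.92%

9.92%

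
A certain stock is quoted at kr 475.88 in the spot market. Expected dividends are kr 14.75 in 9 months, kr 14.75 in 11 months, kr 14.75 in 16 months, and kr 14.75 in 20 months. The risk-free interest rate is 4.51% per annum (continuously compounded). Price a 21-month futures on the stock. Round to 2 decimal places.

PV(dividends) I = 14.75·e^(−0.0451·9/12) + 14.75·e^(−0.0451·11/12) + 14.75·e^(−0.0451·16/12) + 14.75·e^(−0.0451·20/12)
I = 14.2594 + 14.1526 + 13.8892 + 13.6819 = 55.9831
F = (S − I)·e^(rT) = (475.88 − 55.9831) · e^(0.0451·21/12)
= 419.8969 · e^0.078925 = 419.8969 × 1.082123 = kr 454.38

kr 454.38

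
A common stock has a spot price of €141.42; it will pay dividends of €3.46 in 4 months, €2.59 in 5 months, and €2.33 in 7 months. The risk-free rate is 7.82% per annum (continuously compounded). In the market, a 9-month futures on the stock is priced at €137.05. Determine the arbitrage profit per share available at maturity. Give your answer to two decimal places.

€4.32 per share

PV(dividends) I = 3.46·e^(−0.0782·4/12) + 2.59·e^(−0.0782·5/12) + 2.33·e^(−0.0782·7/12) = 8.1040
Fair futures F* = (S − I)·e^(rT) = (141.42 − 8.1040)·e^0.058650 = 133.3160 × 1.060404 = 141.3688
Market €137.05 < fair 141.3688: forward underpriced → reverse cash-and-carry (short the stock, invest proceeds at r, pay the dividends, go long the forward).
Profit at T = |F_mkt − F*| = |137.05 − 141.3688| = €4.32 per share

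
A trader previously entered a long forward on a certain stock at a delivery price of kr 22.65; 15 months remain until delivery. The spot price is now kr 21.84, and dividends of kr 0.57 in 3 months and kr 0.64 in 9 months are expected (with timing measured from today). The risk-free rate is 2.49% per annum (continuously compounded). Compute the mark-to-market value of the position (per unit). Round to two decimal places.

-kr 1.31

PV(remaining dividends) I = 0.57·e^(−0.0249·3/12) + 0.64·e^(−0.0249·9/12) = 1.1946
Current forward F = (S − I)·e^(rT) = (21.84 − 1.1946)·e^(0.0249·15/12) = 20.6454 × 1.031614 = 21.2981
Value (long) = (F − K)·e^(−rT) = (21.2981 − 22.65) × 0.969354 = -1.3105
Value = -kr 1.31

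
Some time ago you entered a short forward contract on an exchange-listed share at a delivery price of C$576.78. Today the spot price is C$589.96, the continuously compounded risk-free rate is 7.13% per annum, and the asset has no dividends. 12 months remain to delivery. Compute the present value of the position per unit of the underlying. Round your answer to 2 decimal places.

Current fair forward for the remaining 12 months: F = S·e^(r·T), r = 0.0713
F = 589.96 · e^(0.0713 × 12/12) = 589.96 × 1.073903 = 633.5598
Value of long forward = (F − K)·e^(−rT) = (633.5598 − 576.78) · e^(−0.0713·12/12)
= 56.7798 × 0.931182 = 52.87
Short position value = −(long value) = -C$52.87

-C$52.87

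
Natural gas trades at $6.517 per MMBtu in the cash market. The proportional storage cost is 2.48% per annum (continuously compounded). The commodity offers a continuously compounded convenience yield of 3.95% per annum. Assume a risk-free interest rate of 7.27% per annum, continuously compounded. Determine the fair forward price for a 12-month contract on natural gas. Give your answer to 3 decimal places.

$6.906 per MMBtu

Net carry = r + u − y = 0.0727 + 0.0248 − 0.0395 = 0.0580
F = S·e^((r+u−y)T) = 6.517 · e^(0.0580 × 12/12) = 6.517 · e^0.058000
= 6.517 × 1.059715 = $6.906 per MMBtu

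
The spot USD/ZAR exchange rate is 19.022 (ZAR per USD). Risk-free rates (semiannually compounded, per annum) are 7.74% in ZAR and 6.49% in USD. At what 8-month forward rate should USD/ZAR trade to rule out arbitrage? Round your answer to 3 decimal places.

19.176

By covered interest parity, F = S · (1+r_ZAR/2)^(2T) / (1+r_USD/2)^(2T)
= 19.022 × 1.051930 / 1.043499 = 19.022 × 1.008080
F = 19.176 ZAR per USD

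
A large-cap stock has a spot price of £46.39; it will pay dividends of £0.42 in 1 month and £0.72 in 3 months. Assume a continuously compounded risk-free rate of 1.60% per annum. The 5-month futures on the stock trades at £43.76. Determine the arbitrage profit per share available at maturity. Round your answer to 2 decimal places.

PV(dividends) I = 0.42·e^(−0.0160·1/12) + 0.72·e^(−0.0160·3/12) = 1.1366
Fair futures F* = (S − I)·e^(rT) = (46.39 − 1.1366)·e^0.006667 = 45.2534 × 1.006689 = 45.5561
Market £43.76 < fair 45.5561: forward underpriced → reverse cash-and-carry (short the stock, invest proceeds at r, pay the dividends, go long the forward).
Profit at T = |F_mkt − F*| = |43.76 − 45.5561| = £1.80 per share

£1.80 per share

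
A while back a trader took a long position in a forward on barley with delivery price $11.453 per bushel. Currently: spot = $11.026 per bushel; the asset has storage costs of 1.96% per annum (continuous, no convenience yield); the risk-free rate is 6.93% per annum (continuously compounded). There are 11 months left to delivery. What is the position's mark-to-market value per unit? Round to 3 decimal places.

Current fair forward for the remaining 11 months: F = S·e^((r + u)·T), (r + u) = 0.0693 + 0.0196 = 0.0889
F = 11.026 · e^(0.0889 × 11/12) = 11.026 × 1.084904 = 11.9622
Value of long forward = (F − K)·e^(−rT) = (11.9622 − 11.453) · e^(−0.0693·11/12)
= 0.5092 × 0.938451 = 0.478

$0.478 per bushel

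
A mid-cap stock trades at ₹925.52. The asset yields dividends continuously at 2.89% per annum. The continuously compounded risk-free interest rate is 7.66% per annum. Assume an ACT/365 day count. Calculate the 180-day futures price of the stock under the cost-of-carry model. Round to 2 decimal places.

₹947.55

F = S·e^((r − q)T) = 925.52 · e^((0.0766 − 0.0289) × 180/365)
= 925.52 · e^0.023523 = 925.52 × 1.023802
F = ₹947.55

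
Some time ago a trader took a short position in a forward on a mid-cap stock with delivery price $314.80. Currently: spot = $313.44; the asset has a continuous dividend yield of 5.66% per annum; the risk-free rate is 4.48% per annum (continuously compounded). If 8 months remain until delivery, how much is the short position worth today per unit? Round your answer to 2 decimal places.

$3.70

Current fair forward for the remaining 8 months: F = S·e^((r − q)·T), (r − q) = 0.0448 − 0.0566 = -0.0118
F = 313.44 · e^(-0.0118 × 8/12) = 313.44 × 0.992164 = 310.9839
Value of long forward = (F − K)·e^(−rT) = (310.9839 − 314.80) · e^(−0.0448·8/12)
= -3.8161 × 0.970575 = -3.70
Short position value = −(long value) = $3.70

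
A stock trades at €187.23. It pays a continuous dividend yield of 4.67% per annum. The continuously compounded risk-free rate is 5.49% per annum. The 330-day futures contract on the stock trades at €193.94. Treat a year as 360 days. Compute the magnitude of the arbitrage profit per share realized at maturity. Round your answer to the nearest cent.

Fair futures: F* = S·e^(carry·T), with carry = (r − q) = 0.0549 − 0.0467 = 0.0082
F* = 187.23 · e^(0.0082 × 330/360) = 187.23 · e^0.007517 = 187.23 × 1.007545 = €188.6427
Market €193.94 > fair €188.6427: forward overpriced → cash-and-carry (buy spot, short the forward).
At maturity, profit = |F_mkt − F*| = |193.94 − 188.6427| = €5.30 per share

€5.30 per share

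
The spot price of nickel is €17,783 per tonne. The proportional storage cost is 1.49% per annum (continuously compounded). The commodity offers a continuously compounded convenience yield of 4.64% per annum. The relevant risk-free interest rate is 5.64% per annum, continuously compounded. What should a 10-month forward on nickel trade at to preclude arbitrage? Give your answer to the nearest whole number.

€18,156 per tonne

Net carry = r + u − y = 0.0564 + 0.0149 − 0.0464 = 0.0249
F = S·e^((r+u−y)T) = 17783 · e^(0.0249 × 10/12) = 17783 · e^0.020750
= 17783 × 1.020967 = €18,156 per tonne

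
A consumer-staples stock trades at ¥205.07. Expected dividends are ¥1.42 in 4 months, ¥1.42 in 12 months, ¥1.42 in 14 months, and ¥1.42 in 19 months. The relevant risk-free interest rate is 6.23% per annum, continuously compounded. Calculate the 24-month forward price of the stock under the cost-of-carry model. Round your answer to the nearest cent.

PV(dividends) I = 1.42·e^(−0.0623·4/12) + 1.42·e^(−0.0623·12/12) + 1.42·e^(−0.0623·14/12) + 1.42·e^(−0.0623·19/12)
I = 1.3908 + 1.3342 + 1.3205 + 1.2866 = 5.3321
F = (S − I)·e^(rT) = (205.07 − 5.3321) · e^(0.0623·24/12)
= 199.7379 · e^0.124600 = 199.7379 × 1.132695 = ¥226.24

¥226.24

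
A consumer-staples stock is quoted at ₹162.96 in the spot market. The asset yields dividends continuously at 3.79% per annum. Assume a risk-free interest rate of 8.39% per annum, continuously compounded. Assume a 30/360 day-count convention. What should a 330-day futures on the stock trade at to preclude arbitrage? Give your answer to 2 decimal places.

₹169.98

F = S·e^((r − q)T) = 162.96 · e^((0.0839 − 0.0379) × 330/360)
= 162.96 · e^0.042167 = 162.96 × 1.043069
F = ₹169.98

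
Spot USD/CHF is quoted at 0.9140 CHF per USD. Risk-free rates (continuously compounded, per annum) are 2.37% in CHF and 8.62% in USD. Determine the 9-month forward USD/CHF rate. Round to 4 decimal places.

F = S·e^((r_CHF − r_USD)T) = 0.9140 · e^((0.0237 − 0.0862) × 9/12)
= 0.9140 · e^-0.046875 = 0.9140 × 0.954207
F = 0.8721 CHF per USD

0.8721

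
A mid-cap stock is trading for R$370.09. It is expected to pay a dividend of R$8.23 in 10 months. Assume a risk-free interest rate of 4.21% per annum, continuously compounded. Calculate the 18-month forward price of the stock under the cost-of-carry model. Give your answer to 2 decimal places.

PV(dividends) I = 8.23·e^(−0.0421·10/12)
I = 7.9463
F = (S − I)·e^(rT) = (370.09 − 7.9463) · e^(0.0421·18/12)
= 362.1437 · e^0.063150 = 362.1437 × 1.065187 = R$385.75

R$385.75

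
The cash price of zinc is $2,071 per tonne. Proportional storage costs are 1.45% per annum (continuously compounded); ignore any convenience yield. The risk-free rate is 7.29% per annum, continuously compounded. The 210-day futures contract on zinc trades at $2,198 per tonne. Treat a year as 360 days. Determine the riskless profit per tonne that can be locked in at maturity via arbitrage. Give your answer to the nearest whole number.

Fair futures: F* = S·e^(carry·T), with carry = (r + u) = 0.0729 + 0.0145 = 0.0874
F* = 2071 · e^(0.0874 × 210/360) = 2071 · e^0.050983 = 2071 × 1.052305 = $2179.3237
Market $2198 > fair $2179.3237: forward overpriced → cash-and-carry (buy spot, short the forward).
At maturity, profit = |F_mkt − F*| = |2198 − 2179.3237| = $19 per tonne

$19 per tonne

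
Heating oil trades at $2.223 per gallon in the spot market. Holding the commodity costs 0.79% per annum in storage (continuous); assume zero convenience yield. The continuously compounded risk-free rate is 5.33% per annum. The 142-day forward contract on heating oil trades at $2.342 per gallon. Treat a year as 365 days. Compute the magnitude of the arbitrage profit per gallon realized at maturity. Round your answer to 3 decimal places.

$0.065 per gallon

Fair forward: F* = S·e^(carry·T), with carry = (r + u) = 0.0533 + 0.0079 = 0.0612
F* = 2.223 · e^(0.0612 × 142/365) = 2.223 · e^0.023809 = 2.223 × 1.024095 = $2.2766
Market $2.342 > fair $2.2766: forward overpriced → cash-and-carry (buy spot, short the forward).
At maturity, profit = |F_mkt − F*| = |2.342 − 2.2766| = $0.065 per gallon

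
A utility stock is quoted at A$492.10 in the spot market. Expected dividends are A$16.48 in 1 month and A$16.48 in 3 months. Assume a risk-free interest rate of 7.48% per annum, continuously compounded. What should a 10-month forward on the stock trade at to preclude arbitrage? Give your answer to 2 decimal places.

PV(dividends) I = 16.48·e^(−0.0748·1/12) + 16.48·e^(−0.0748·3/12)
I = 16.3776 + 16.1747 = 32.5523
F = (S − I)·e^(rT) = (492.10 − 32.5523) · e^(0.0748·10/12)
= 459.5477 · e^0.062333 = 459.5477 × 1.064317 = A$489.10

A$489.10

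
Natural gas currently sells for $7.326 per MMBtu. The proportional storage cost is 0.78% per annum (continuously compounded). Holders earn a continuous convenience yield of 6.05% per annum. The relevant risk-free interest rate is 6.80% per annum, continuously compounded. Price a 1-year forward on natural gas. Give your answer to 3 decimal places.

$7.439 per MMBtu

Net carry = r + u − y = 0.0680 + 0.0078 − 0.0605 = 0.0153
F = S·e^((r+u−y)T) = 7.326 · e^(0.0153 × 1) = 7.326 · e^0.015300
= 7.326 × 1.015418 = $7.439 per MMBtu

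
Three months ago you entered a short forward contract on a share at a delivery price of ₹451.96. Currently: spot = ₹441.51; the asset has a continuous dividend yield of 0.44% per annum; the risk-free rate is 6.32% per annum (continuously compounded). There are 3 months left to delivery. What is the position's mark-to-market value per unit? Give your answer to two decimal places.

₹3.85

Current fair forward for the remaining 3 months: F = S·e^((r − q)·T), (r − q) = 0.0632 − 0.0044 = 0.0588
F = 441.51 · e^(0.0588 × 3/12) = 441.51 × 1.014809 = 448.0483
Value of long forward = (F − K)·e^(−rT) = (448.0483 − 451.96) · e^(−0.0632·3/12)
= -3.9117 × 0.984324 = -3.85
Short position value = −(long value) = ₹3.85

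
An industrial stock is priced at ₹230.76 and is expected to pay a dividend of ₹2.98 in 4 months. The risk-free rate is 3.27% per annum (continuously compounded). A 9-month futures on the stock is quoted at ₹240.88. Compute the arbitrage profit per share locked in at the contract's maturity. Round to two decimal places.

PV(dividends) I = 2.98·e^(−0.0327·4/12) = 2.9477
Fair futures F* = (S − I)·e^(rT) = (230.76 − 2.9477)·e^0.024525 = 227.8123 × 1.024828 = 233.4684
Market ₹240.88 > fair 233.4684: forward overpriced → cash-and-carry (borrow at r, buy the stock and collect the dividends, short the forward).
Profit at T = |F_mkt − F*| = |240.88 − 233.4684| = ₹7.41 per share

₹7.41 per share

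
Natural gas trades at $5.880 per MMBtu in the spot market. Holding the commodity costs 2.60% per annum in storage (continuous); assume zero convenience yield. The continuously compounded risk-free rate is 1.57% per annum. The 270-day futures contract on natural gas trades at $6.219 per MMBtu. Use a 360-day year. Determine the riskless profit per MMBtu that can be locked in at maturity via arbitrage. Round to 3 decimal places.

$0.152 per MMBtu

Fair futures: F* = S·e^(carry·T), with carry = (r + u) = 0.0157 + 0.0260 = 0.0417
F* = 5.880 · e^(0.0417 × 270/360) = 5.880 · e^0.031275 = 5.880 × 1.031769 = $6.0668
Market $6.219 > fair $6.0668: forward overpriced → cash-and-carry (buy spot, short the forward).
At maturity, profit = |F_mkt − F*| = |6.219 − 6.0668| = $0.152 per MMBtu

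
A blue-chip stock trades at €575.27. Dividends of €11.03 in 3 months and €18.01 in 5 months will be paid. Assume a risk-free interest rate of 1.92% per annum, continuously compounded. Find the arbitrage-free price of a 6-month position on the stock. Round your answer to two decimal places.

€551.70

PV(dividends) I = 11.03·e^(−0.0192·3/12) + 18.01·e^(−0.0192·5/12)
I = 10.9772 + 17.8665 = 28.8437
F = (S − I)·e^(rT) = (575.27 − 28.8437) · e^(0.0192·6/12)
= 546.4263 · e^0.009600 = 546.4263 × 1.009646 = €551.70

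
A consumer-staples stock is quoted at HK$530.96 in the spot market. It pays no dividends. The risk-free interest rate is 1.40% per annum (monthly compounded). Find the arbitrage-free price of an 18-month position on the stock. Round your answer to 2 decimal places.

F = S · (1+r/12)^(12T)
= 530.96 × 1.021210
F = HK$542.22

HK$542.22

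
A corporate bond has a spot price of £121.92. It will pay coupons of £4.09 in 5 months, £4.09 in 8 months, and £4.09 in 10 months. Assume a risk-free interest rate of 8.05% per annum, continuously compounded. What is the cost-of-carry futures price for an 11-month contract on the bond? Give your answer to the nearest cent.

PV(coupons) I = 4.09·e^(−0.0805·5/12) + 4.09·e^(−0.0805·8/12) + 4.09·e^(−0.0805·10/12)
I = 3.9551 + 3.8763 + 3.8246 = 11.6560
F = (S − I)·e^(rT) = (121.92 − 11.6560) · e^(0.0805·11/12)
= 110.2640 · e^0.073792 = 110.2640 × 1.076583 = £118.71

£118.71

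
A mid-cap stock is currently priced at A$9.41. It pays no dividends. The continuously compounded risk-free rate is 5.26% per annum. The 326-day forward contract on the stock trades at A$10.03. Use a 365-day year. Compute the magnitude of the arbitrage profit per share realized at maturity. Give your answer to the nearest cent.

A$0.17 per share

Fair forward: F* = S·e^(carry·T), with carry = r = 0.0526
F* = 9.41 · e^(0.0526 × 326/365) = 9.41 · e^0.046980 = 9.41 × 1.048101 = A$9.8626
Market A$10.03 > fair A$9.8626: forward overpriced → cash-and-carry (buy spot, short the forward).
At maturity, profit = |F_mkt − F*| = |10.03 − 9.8626| = A$0.17 per share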